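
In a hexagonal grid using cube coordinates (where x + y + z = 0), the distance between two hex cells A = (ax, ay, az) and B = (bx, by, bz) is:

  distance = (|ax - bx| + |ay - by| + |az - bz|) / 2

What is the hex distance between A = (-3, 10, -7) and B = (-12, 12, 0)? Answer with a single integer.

|ax - bx| = |-3 - (-12)| = 9
|ay - by| = |10 - 12| = 2
|az - bz| = |-7 - 0| = 7
distance = (9 + 2 + 7) / 2 = 18 / 2 = 9

Answer: 9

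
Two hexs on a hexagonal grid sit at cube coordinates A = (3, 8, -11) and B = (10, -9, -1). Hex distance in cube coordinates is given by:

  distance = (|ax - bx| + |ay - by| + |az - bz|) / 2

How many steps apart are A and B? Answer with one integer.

|ax - bx| = |3 - 10| = 7
|ay - by| = |8 - (-9)| = 17
|az - bz| = |-11 - (-1)| = 10
distance = (7 + 17 + 10) / 2 = 34 / 2 = 17

Answer: 17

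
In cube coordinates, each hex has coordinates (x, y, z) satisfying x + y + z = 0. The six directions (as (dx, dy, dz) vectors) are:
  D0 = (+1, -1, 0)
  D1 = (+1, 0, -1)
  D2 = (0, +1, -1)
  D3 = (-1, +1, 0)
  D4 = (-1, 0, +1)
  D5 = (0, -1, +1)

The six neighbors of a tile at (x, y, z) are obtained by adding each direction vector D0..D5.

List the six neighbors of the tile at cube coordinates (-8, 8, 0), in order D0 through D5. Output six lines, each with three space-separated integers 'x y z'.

Answer: -7 7 0
-7 8 -1
-8 9 -1
-9 9 0
-9 8 1
-8 7 1

Derivation:
Center: (-8, 8, 0). Add each direction:
  D0: (-8, 8, 0) + (1, -1, 0) = (-7, 7, 0)
  D1: (-8, 8, 0) + (1, 0, -1) = (-7, 8, -1)
  D2: (-8, 8, 0) + (0, 1, -1) = (-8, 9, -1)
  D3: (-8, 8, 0) + (-1, 1, 0) = (-9, 9, 0)
  D4: (-8, 8, 0) + (-1, 0, 1) = (-9, 8, 1)
  D5: (-8, 8, 0) + (0, -1, 1) = (-8, 7, 1)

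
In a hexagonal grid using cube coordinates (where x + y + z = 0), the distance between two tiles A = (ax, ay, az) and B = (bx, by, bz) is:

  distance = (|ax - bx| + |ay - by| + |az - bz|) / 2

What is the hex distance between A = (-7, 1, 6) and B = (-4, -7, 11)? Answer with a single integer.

|ax - bx| = |-7 - (-4)| = 3
|ay - by| = |1 - (-7)| = 8
|az - bz| = |6 - 11| = 5
distance = (3 + 8 + 5) / 2 = 16 / 2 = 8

Answer: 8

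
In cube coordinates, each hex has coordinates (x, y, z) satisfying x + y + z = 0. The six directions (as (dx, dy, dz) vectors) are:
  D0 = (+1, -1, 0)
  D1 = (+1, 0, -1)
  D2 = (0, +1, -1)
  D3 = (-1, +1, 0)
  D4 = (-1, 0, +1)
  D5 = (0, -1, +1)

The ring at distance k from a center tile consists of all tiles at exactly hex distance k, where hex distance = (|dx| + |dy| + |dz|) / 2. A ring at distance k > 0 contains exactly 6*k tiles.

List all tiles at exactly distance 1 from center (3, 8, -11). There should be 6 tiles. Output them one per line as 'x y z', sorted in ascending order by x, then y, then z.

Answer: 2 8 -10
2 9 -11
3 7 -10
3 9 -12
4 7 -11
4 8 -12

Derivation:
Walk ring at distance 1 from (3, 8, -11):
Start at center + D4*1 = (2, 8, -10)
  hex 0: (2, 8, -10)
  hex 1: (3, 7, -10)
  hex 2: (4, 7, -11)
  hex 3: (4, 8, -12)
  hex 4: (3, 9, -12)
  hex 5: (2, 9, -11)
Sorted: 6 hexes.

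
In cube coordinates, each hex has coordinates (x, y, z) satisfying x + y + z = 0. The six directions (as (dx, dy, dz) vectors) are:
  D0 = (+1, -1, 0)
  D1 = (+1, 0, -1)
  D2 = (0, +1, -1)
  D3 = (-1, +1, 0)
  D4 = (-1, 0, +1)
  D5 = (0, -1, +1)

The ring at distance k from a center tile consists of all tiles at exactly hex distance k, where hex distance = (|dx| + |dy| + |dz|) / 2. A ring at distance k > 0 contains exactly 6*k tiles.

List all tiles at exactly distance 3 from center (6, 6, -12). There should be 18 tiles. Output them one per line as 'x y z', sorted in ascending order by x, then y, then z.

Walk ring at distance 3 from (6, 6, -12):
Start at center + D4*3 = (3, 6, -9)
  hex 0: (3, 6, -9)
  hex 1: (4, 5, -9)
  hex 2: (5, 4, -9)
  hex 3: (6, 3, -9)
  hex 4: (7, 3, -10)
  hex 5: (8, 3, -11)
  hex 6: (9, 3, -12)
  hex 7: (9, 4, -13)
  hex 8: (9, 5, -14)
  hex 9: (9, 6, -15)
  hex 10: (8, 7, -15)
  hex 11: (7, 8, -15)
  hex 12: (6, 9, -15)
  hex 13: (5, 9, -14)
  hex 14: (4, 9, -13)
  hex 15: (3, 9, -12)
  hex 16: (3, 8, -11)
  hex 17: (3, 7, -10)
Sorted: 18 hexes.

Answer: 3 6 -9
3 7 -10
3 8 -11
3 9 -12
4 5 -9
4 9 -13
5 4 -9
5 9 -14
6 3 -9
6 9 -15
7 3 -10
7 8 -15
8 3 -11
8 7 -15
9 3 -12
9 4 -13
9 5 -14
9 6 -15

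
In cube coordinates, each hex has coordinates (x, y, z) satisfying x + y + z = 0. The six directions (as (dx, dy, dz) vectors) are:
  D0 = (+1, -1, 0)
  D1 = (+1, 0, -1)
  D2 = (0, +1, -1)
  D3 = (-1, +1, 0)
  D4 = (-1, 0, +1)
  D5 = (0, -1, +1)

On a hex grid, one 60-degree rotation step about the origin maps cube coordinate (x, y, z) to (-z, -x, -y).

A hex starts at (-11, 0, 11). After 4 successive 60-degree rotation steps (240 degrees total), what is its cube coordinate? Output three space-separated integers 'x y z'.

Answer: 11 -11 0

Derivation:
Start: (-11, 0, 11)
Step 1: (-11, 0, 11) -> (-(11), -(-11), -(0)) = (-11, 11, 0)
Step 2: (-11, 11, 0) -> (-(0), -(-11), -(11)) = (0, 11, -11)
Step 3: (0, 11, -11) -> (-(-11), -(0), -(11)) = (11, 0, -11)
Step 4: (11, 0, -11) -> (-(-11), -(11), -(0)) = (11, -11, 0)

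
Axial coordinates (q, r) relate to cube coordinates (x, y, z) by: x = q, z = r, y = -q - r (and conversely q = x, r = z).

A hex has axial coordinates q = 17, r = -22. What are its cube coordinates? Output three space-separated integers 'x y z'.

x = q = 17
z = r = -22
y = -x - z = -(17) - (-22) = 5

Answer: 17 5 -22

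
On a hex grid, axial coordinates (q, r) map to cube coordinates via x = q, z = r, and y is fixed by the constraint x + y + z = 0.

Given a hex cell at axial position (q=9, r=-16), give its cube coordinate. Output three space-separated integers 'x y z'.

Answer: 9 7 -16

Derivation:
x = q = 9
z = r = -16
y = -x - z = -(9) - (-16) = 7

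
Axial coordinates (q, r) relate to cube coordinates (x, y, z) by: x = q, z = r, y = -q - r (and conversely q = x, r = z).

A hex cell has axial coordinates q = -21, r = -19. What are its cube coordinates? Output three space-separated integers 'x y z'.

x = q = -21
z = r = -19
y = -x - z = -(-21) - (-19) = 40

Answer: -21 40 -19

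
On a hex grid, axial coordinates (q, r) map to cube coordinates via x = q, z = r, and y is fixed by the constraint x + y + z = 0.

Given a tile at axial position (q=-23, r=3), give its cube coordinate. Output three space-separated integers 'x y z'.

Answer: -23 20 3

Derivation:
x = q = -23
z = r = 3
y = -x - z = -(-23) - (3) = 20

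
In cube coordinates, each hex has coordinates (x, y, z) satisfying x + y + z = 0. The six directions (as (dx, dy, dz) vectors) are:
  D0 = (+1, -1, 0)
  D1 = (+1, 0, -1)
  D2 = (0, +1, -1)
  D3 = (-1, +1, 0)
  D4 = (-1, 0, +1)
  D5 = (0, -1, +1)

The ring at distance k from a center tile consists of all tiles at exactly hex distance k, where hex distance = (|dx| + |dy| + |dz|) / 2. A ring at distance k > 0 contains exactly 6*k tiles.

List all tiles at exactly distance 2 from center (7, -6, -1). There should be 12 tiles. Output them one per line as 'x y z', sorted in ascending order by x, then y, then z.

Walk ring at distance 2 from (7, -6, -1):
Start at center + D4*2 = (5, -6, 1)
  hex 0: (5, -6, 1)
  hex 1: (6, -7, 1)
  hex 2: (7, -8, 1)
  hex 3: (8, -8, 0)
  hex 4: (9, -8, -1)
  hex 5: (9, -7, -2)
  hex 6: (9, -6, -3)
  hex 7: (8, -5, -3)
  hex 8: (7, -4, -3)
  hex 9: (6, -4, -2)
  hex 10: (5, -4, -1)
  hex 11: (5, -5, 0)
Sorted: 12 hexes.

Answer: 5 -6 1
5 -5 0
5 -4 -1
6 -7 1
6 -4 -2
7 -8 1
7 -4 -3
8 -8 0
8 -5 -3
9 -8 -1
9 -7 -2
9 -6 -3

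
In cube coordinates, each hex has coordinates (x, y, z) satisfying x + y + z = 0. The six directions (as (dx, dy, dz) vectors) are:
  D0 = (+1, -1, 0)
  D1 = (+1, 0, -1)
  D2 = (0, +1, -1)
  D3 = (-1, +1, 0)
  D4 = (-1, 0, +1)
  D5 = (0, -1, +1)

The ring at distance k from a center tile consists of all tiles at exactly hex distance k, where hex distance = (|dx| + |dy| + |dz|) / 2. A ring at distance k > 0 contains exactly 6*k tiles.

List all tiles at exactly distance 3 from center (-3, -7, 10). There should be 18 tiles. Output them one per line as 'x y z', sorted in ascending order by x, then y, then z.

Answer: -6 -7 13
-6 -6 12
-6 -5 11
-6 -4 10
-5 -8 13
-5 -4 9
-4 -9 13
-4 -4 8
-3 -10 13
-3 -4 7
-2 -10 12
-2 -5 7
-1 -10 11
-1 -6 7
0 -10 10
0 -9 9
0 -8 8
0 -7 7

Derivation:
Walk ring at distance 3 from (-3, -7, 10):
Start at center + D4*3 = (-6, -7, 13)
  hex 0: (-6, -7, 13)
  hex 1: (-5, -8, 13)
  hex 2: (-4, -9, 13)
  hex 3: (-3, -10, 13)
  hex 4: (-2, -10, 12)
  hex 5: (-1, -10, 11)
  hex 6: (0, -10, 10)
  hex 7: (0, -9, 9)
  hex 8: (0, -8, 8)
  hex 9: (0, -7, 7)
  hex 10: (-1, -6, 7)
  hex 11: (-2, -5, 7)
  hex 12: (-3, -4, 7)
  hex 13: (-4, -4, 8)
  hex 14: (-5, -4, 9)
  hex 15: (-6, -4, 10)
  hex 16: (-6, -5, 11)
  hex 17: (-6, -6, 12)
Sorted: 18 hexes.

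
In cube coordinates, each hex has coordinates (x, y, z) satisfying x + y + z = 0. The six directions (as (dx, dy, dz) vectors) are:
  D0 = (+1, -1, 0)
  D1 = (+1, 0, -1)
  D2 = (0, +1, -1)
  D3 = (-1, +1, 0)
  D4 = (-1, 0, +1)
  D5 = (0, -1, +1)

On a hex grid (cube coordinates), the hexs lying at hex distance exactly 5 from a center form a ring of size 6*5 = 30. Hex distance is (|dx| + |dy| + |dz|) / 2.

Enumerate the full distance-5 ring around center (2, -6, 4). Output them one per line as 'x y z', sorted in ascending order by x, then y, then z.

Answer: -3 -6 9
-3 -5 8
-3 -4 7
-3 -3 6
-3 -2 5
-3 -1 4
-2 -7 9
-2 -1 3
-1 -8 9
-1 -1 2
0 -9 9
0 -1 1
1 -10 9
1 -1 0
2 -11 9
2 -1 -1
3 -11 8
3 -2 -1
4 -11 7
4 -3 -1
5 -11 6
5 -4 -1
6 -11 5
6 -5 -1
7 -11 4
7 -10 3
7 -9 2
7 -8 1
7 -7 0
7 -6 -1

Derivation:
Walk ring at distance 5 from (2, -6, 4):
Start at center + D4*5 = (-3, -6, 9)
  hex 0: (-3, -6, 9)
  hex 1: (-2, -7, 9)
  hex 2: (-1, -8, 9)
  hex 3: (0, -9, 9)
  hex 4: (1, -10, 9)
  hex 5: (2, -11, 9)
  hex 6: (3, -11, 8)
  hex 7: (4, -11, 7)
  hex 8: (5, -11, 6)
  hex 9: (6, -11, 5)
  hex 10: (7, -11, 4)
  hex 11: (7, -10, 3)
  hex 12: (7, -9, 2)
  hex 13: (7, -8, 1)
  hex 14: (7, -7, 0)
  hex 15: (7, -6, -1)
  hex 16: (6, -5, -1)
  hex 17: (5, -4, -1)
  hex 18: (4, -3, -1)
  hex 19: (3, -2, -1)
  hex 20: (2, -1, -1)
  hex 21: (1, -1, 0)
  hex 22: (0, -1, 1)
  hex 23: (-1, -1, 2)
  hex 24: (-2, -1, 3)
  hex 25: (-3, -1, 4)
  hex 26: (-3, -2, 5)
  hex 27: (-3, -3, 6)
  hex 28: (-3, -4, 7)
  hex 29: (-3, -5, 8)
Sorted: 30 hexes.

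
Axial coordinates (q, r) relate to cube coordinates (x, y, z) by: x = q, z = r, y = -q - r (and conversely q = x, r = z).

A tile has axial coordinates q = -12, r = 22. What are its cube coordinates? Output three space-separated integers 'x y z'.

x = q = -12
z = r = 22
y = -x - z = -(-12) - (22) = -10

Answer: -12 -10 22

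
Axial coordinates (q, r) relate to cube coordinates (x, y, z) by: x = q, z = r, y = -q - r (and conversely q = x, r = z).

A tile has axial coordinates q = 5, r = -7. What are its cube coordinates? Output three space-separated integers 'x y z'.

Answer: 5 2 -7

Derivation:
x = q = 5
z = r = -7
y = -x - z = -(5) - (-7) = 2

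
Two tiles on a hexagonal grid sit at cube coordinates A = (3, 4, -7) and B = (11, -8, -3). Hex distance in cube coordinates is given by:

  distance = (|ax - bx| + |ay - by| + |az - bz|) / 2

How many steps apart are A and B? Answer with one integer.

Answer: 12

Derivation:
|ax - bx| = |3 - 11| = 8
|ay - by| = |4 - (-8)| = 12
|az - bz| = |-7 - (-3)| = 4
distance = (8 + 12 + 4) / 2 = 24 / 2 = 12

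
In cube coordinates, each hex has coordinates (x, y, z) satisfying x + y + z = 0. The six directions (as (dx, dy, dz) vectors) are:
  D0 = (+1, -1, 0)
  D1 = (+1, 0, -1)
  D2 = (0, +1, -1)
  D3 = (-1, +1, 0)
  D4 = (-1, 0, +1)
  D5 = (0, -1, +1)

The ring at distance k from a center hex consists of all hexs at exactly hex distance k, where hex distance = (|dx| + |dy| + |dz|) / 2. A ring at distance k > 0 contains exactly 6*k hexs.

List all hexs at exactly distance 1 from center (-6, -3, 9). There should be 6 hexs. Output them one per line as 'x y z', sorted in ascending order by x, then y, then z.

Walk ring at distance 1 from (-6, -3, 9):
Start at center + D4*1 = (-7, -3, 10)
  hex 0: (-7, -3, 10)
  hex 1: (-6, -4, 10)
  hex 2: (-5, -4, 9)
  hex 3: (-5, -3, 8)
  hex 4: (-6, -2, 8)
  hex 5: (-7, -2, 9)
Sorted: 6 hexes.

Answer: -7 -3 10
-7 -2 9
-6 -4 10
-6 -2 8
-5 -4 9
-5 -3 8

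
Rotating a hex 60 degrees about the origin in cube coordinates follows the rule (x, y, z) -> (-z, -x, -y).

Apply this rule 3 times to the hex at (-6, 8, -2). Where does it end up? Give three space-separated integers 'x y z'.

Start: (-6, 8, -2)
Step 1: (-6, 8, -2) -> (-(-2), -(-6), -(8)) = (2, 6, -8)
Step 2: (2, 6, -8) -> (-(-8), -(2), -(6)) = (8, -2, -6)
Step 3: (8, -2, -6) -> (-(-6), -(8), -(-2)) = (6, -8, 2)

Answer: 6 -8 2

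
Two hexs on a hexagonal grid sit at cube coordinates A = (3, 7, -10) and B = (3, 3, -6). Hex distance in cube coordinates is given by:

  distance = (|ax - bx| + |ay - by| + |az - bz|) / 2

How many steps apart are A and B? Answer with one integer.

|ax - bx| = |3 - 3| = 0
|ay - by| = |7 - 3| = 4
|az - bz| = |-10 - (-6)| = 4
distance = (0 + 4 + 4) / 2 = 8 / 2 = 4

Answer: 4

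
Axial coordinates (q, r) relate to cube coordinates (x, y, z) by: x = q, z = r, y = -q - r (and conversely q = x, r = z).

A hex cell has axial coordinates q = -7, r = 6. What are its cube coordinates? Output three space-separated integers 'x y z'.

x = q = -7
z = r = 6
y = -x - z = -(-7) - (6) = 1

Answer: -7 1 6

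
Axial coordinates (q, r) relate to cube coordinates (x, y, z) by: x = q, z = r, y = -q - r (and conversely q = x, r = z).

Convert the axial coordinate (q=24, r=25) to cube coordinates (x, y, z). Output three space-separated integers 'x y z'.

Answer: 24 -49 25

Derivation:
x = q = 24
z = r = 25
y = -x - z = -(24) - (25) = -49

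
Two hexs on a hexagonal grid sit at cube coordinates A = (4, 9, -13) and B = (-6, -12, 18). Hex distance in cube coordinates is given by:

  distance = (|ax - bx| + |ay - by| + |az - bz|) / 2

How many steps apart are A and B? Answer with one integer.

|ax - bx| = |4 - (-6)| = 10
|ay - by| = |9 - (-12)| = 21
|az - bz| = |-13 - 18| = 31
distance = (10 + 21 + 31) / 2 = 62 / 2 = 31

Answer: 31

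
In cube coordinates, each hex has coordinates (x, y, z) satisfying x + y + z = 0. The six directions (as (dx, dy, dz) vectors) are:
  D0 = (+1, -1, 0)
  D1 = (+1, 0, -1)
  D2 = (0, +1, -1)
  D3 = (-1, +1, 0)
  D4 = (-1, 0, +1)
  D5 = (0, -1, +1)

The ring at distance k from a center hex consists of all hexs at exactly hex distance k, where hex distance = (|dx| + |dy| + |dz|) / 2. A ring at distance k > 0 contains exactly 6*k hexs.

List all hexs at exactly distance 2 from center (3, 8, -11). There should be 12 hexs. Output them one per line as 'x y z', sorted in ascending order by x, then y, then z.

Answer: 1 8 -9
1 9 -10
1 10 -11
2 7 -9
2 10 -12
3 6 -9
3 10 -13
4 6 -10
4 9 -13
5 6 -11
5 7 -12
5 8 -13

Derivation:
Walk ring at distance 2 from (3, 8, -11):
Start at center + D4*2 = (1, 8, -9)
  hex 0: (1, 8, -9)
  hex 1: (2, 7, -9)
  hex 2: (3, 6, -9)
  hex 3: (4, 6, -10)
  hex 4: (5, 6, -11)
  hex 5: (5, 7, -12)
  hex 6: (5, 8, -13)
  hex 7: (4, 9, -13)
  hex 8: (3, 10, -13)
  hex 9: (2, 10, -12)
  hex 10: (1, 10, -11)
  hex 11: (1, 9, -10)
Sorted: 12 hexes.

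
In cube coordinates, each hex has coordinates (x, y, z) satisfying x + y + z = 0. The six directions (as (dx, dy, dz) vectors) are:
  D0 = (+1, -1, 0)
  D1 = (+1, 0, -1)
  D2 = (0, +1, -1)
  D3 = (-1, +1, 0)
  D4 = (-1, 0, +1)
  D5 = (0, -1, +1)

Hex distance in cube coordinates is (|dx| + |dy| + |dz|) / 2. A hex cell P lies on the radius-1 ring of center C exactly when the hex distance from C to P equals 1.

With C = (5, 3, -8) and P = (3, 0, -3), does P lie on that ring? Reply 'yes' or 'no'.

Answer: no

Derivation:
|px - cx| = |3 - 5| = 2
|py - cy| = |0 - 3| = 3
|pz - cz| = |-3 - (-8)| = 5
distance = (2+3+5)/2 = 10/2 = 5
radius = 1; distance != radius -> no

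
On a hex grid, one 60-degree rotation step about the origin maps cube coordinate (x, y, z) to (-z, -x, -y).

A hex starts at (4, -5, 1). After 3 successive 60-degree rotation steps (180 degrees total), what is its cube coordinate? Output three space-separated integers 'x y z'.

Answer: -4 5 -1

Derivation:
Start: (4, -5, 1)
Step 1: (4, -5, 1) -> (-(1), -(4), -(-5)) = (-1, -4, 5)
Step 2: (-1, -4, 5) -> (-(5), -(-1), -(-4)) = (-5, 1, 4)
Step 3: (-5, 1, 4) -> (-(4), -(-5), -(1)) = (-4, 5, -1)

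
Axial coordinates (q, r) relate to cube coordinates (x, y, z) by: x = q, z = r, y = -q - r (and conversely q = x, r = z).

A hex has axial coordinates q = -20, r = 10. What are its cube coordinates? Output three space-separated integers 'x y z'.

Answer: -20 10 10

Derivation:
x = q = -20
z = r = 10
y = -x - z = -(-20) - (10) = 10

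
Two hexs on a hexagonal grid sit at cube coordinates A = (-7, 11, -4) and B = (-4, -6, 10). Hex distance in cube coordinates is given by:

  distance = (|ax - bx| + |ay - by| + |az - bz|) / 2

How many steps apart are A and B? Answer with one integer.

Answer: 17

Derivation:
|ax - bx| = |-7 - (-4)| = 3
|ay - by| = |11 - (-6)| = 17
|az - bz| = |-4 - 10| = 14
distance = (3 + 17 + 14) / 2 = 34 / 2 = 17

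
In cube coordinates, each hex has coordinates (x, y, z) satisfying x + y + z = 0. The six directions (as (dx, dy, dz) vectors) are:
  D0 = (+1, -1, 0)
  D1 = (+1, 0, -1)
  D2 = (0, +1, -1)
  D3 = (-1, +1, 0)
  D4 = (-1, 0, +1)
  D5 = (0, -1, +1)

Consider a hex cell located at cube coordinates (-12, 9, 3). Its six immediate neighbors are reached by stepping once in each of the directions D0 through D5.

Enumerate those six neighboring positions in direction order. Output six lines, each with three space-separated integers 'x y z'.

Answer: -11 8 3
-11 9 2
-12 10 2
-13 10 3
-13 9 4
-12 8 4

Derivation:
Center: (-12, 9, 3). Add each direction:
  D0: (-12, 9, 3) + (1, -1, 0) = (-11, 8, 3)
  D1: (-12, 9, 3) + (1, 0, -1) = (-11, 9, 2)
  D2: (-12, 9, 3) + (0, 1, -1) = (-12, 10, 2)
  D3: (-12, 9, 3) + (-1, 1, 0) = (-13, 10, 3)
  D4: (-12, 9, 3) + (-1, 0, 1) = (-13, 9, 4)
  D5: (-12, 9, 3) + (0, -1, 1) = (-12, 8, 4)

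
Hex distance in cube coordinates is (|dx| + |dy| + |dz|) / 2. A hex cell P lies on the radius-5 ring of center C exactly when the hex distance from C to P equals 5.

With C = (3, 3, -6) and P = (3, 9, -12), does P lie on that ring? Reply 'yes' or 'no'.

|px - cx| = |3 - 3| = 0
|py - cy| = |9 - 3| = 6
|pz - cz| = |-12 - (-6)| = 6
distance = (0+6+6)/2 = 12/2 = 6
radius = 5; distance != radius -> no

Answer: no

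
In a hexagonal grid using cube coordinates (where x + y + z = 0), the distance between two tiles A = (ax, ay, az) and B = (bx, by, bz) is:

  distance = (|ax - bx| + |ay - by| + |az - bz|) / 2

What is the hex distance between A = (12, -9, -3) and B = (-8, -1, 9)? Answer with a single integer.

|ax - bx| = |12 - (-8)| = 20
|ay - by| = |-9 - (-1)| = 8
|az - bz| = |-3 - 9| = 12
distance = (20 + 8 + 12) / 2 = 40 / 2 = 20

Answer: 20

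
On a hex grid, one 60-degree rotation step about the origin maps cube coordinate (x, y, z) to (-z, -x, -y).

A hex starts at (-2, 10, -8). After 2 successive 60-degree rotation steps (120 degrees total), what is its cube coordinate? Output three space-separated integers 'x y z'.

Answer: 10 -8 -2

Derivation:
Start: (-2, 10, -8)
Step 1: (-2, 10, -8) -> (-(-8), -(-2), -(10)) = (8, 2, -10)
Step 2: (8, 2, -10) -> (-(-10), -(8), -(2)) = (10, -8, -2)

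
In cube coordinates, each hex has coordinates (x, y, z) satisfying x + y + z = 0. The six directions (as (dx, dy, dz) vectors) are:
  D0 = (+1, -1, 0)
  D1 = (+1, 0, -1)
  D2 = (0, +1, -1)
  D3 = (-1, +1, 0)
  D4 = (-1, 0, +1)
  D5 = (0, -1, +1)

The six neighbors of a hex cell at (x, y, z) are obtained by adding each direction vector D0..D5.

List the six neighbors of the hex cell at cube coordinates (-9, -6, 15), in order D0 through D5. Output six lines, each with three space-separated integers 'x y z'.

Center: (-9, -6, 15). Add each direction:
  D0: (-9, -6, 15) + (1, -1, 0) = (-8, -7, 15)
  D1: (-9, -6, 15) + (1, 0, -1) = (-8, -6, 14)
  D2: (-9, -6, 15) + (0, 1, -1) = (-9, -5, 14)
  D3: (-9, -6, 15) + (-1, 1, 0) = (-10, -5, 15)
  D4: (-9, -6, 15) + (-1, 0, 1) = (-10, -6, 16)
  D5: (-9, -6, 15) + (0, -1, 1) = (-9, -7, 16)

Answer: -8 -7 15
-8 -6 14
-9 -5 14
-10 -5 15
-10 -6 16
-9 -7 16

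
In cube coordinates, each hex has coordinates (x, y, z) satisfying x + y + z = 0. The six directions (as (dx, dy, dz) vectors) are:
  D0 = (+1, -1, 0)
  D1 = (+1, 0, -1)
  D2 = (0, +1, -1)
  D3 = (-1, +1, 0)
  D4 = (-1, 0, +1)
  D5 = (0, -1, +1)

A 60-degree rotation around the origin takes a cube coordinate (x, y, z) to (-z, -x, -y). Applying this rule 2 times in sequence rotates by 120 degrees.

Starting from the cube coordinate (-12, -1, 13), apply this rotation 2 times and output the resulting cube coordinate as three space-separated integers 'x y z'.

Answer: -1 13 -12

Derivation:
Start: (-12, -1, 13)
Step 1: (-12, -1, 13) -> (-(13), -(-12), -(-1)) = (-13, 12, 1)
Step 2: (-13, 12, 1) -> (-(1), -(-13), -(12)) = (-1, 13, -12)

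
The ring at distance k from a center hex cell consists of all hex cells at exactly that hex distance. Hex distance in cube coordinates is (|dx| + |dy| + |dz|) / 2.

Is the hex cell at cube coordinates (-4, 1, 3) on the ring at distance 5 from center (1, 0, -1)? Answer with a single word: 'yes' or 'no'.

|px - cx| = |-4 - 1| = 5
|py - cy| = |1 - 0| = 1
|pz - cz| = |3 - (-1)| = 4
distance = (5+1+4)/2 = 10/2 = 5
radius = 5; distance == radius -> yes

Answer: yes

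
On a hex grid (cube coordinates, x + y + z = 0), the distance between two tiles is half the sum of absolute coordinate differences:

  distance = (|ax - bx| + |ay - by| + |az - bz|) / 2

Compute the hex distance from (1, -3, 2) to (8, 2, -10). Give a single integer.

Answer: 12

Derivation:
|ax - bx| = |1 - 8| = 7
|ay - by| = |-3 - 2| = 5
|az - bz| = |2 - (-10)| = 12
distance = (7 + 5 + 12) / 2 = 24 / 2 = 12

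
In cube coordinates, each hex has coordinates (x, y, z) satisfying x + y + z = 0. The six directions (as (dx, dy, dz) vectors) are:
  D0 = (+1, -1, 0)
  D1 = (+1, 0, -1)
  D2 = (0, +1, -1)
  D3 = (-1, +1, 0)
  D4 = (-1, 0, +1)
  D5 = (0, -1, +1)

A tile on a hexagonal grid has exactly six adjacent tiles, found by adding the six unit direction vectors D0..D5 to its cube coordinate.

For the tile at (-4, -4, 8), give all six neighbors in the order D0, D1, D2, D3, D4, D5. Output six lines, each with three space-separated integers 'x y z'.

Answer: -3 -5 8
-3 -4 7
-4 -3 7
-5 -3 8
-5 -4 9
-4 -5 9

Derivation:
Center: (-4, -4, 8). Add each direction:
  D0: (-4, -4, 8) + (1, -1, 0) = (-3, -5, 8)
  D1: (-4, -4, 8) + (1, 0, -1) = (-3, -4, 7)
  D2: (-4, -4, 8) + (0, 1, -1) = (-4, -3, 7)
  D3: (-4, -4, 8) + (-1, 1, 0) = (-5, -3, 8)
  D4: (-4, -4, 8) + (-1, 0, 1) = (-5, -4, 9)
  D5: (-4, -4, 8) + (0, -1, 1) = (-4, -5, 9)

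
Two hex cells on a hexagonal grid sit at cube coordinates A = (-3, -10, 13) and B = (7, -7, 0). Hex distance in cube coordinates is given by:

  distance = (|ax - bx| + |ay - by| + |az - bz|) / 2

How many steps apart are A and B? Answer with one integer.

Answer: 13

Derivation:
|ax - bx| = |-3 - 7| = 10
|ay - by| = |-10 - (-7)| = 3
|az - bz| = |13 - 0| = 13
distance = (10 + 3 + 13) / 2 = 26 / 2 = 13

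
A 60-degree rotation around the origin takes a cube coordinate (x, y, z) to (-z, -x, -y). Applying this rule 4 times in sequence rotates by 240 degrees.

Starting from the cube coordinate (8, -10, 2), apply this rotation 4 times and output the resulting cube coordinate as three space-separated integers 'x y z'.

Start: (8, -10, 2)
Step 1: (8, -10, 2) -> (-(2), -(8), -(-10)) = (-2, -8, 10)
Step 2: (-2, -8, 10) -> (-(10), -(-2), -(-8)) = (-10, 2, 8)
Step 3: (-10, 2, 8) -> (-(8), -(-10), -(2)) = (-8, 10, -2)
Step 4: (-8, 10, -2) -> (-(-2), -(-8), -(10)) = (2, 8, -10)

Answer: 2 8 -10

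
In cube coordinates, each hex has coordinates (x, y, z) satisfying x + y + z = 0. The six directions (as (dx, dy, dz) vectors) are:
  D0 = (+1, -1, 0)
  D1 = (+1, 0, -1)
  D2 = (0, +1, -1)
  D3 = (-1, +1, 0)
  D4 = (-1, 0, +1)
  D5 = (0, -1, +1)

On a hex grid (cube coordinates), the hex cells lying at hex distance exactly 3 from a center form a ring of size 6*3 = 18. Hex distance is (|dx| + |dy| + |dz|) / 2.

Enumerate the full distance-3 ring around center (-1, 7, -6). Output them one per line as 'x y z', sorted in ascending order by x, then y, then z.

Answer: -4 7 -3
-4 8 -4
-4 9 -5
-4 10 -6
-3 6 -3
-3 10 -7
-2 5 -3
-2 10 -8
-1 4 -3
-1 10 -9
0 4 -4
0 9 -9
1 4 -5
1 8 -9
2 4 -6
2 5 -7
2 6 -8
2 7 -9

Derivation:
Walk ring at distance 3 from (-1, 7, -6):
Start at center + D4*3 = (-4, 7, -3)
  hex 0: (-4, 7, -3)
  hex 1: (-3, 6, -3)
  hex 2: (-2, 5, -3)
  hex 3: (-1, 4, -3)
  hex 4: (0, 4, -4)
  hex 5: (1, 4, -5)
  hex 6: (2, 4, -6)
  hex 7: (2, 5, -7)
  hex 8: (2, 6, -8)
  hex 9: (2, 7, -9)
  hex 10: (1, 8, -9)
  hex 11: (0, 9, -9)
  hex 12: (-1, 10, -9)
  hex 13: (-2, 10, -8)
  hex 14: (-3, 10, -7)
  hex 15: (-4, 10, -6)
  hex 16: (-4, 9, -5)
  hex 17: (-4, 8, -4)
Sorted: 18 hexes.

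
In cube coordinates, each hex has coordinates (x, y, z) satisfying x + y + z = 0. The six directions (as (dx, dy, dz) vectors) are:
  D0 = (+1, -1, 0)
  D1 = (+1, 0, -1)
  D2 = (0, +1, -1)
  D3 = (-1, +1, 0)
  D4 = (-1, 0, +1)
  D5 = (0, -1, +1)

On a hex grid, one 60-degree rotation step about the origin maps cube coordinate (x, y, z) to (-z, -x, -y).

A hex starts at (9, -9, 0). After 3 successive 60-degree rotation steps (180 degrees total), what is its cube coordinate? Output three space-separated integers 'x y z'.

Answer: -9 9 0

Derivation:
Start: (9, -9, 0)
Step 1: (9, -9, 0) -> (-(0), -(9), -(-9)) = (0, -9, 9)
Step 2: (0, -9, 9) -> (-(9), -(0), -(-9)) = (-9, 0, 9)
Step 3: (-9, 0, 9) -> (-(9), -(-9), -(0)) = (-9, 9, 0)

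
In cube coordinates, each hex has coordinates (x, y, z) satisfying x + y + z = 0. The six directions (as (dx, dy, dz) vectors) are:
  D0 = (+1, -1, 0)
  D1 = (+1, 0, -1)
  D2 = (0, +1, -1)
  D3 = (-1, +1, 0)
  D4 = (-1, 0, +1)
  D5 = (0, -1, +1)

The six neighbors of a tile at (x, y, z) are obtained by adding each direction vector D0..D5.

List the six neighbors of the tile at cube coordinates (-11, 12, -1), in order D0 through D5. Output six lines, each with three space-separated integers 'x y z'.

Center: (-11, 12, -1). Add each direction:
  D0: (-11, 12, -1) + (1, -1, 0) = (-10, 11, -1)
  D1: (-11, 12, -1) + (1, 0, -1) = (-10, 12, -2)
  D2: (-11, 12, -1) + (0, 1, -1) = (-11, 13, -2)
  D3: (-11, 12, -1) + (-1, 1, 0) = (-12, 13, -1)
  D4: (-11, 12, -1) + (-1, 0, 1) = (-12, 12, 0)
  D5: (-11, 12, -1) + (0, -1, 1) = (-11, 11, 0)

Answer: -10 11 -1
-10 12 -2
-11 13 -2
-12 13 -1
-12 12 0
-11 11 0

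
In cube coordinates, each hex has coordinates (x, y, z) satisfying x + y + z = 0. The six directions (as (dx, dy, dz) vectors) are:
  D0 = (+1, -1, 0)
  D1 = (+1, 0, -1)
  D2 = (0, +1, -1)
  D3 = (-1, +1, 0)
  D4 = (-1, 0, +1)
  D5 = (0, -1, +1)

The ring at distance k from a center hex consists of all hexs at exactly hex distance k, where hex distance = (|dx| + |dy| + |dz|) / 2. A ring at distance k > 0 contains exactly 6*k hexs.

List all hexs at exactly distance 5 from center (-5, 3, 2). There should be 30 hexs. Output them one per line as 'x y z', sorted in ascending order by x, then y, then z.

Answer: -10 3 7
-10 4 6
-10 5 5
-10 6 4
-10 7 3
-10 8 2
-9 2 7
-9 8 1
-8 1 7
-8 8 0
-7 0 7
-7 8 -1
-6 -1 7
-6 8 -2
-5 -2 7
-5 8 -3
-4 -2 6
-4 7 -3
-3 -2 5
-3 6 -3
-2 -2 4
-2 5 -3
-1 -2 3
-1 4 -3
0 -2 2
0 -1 1
0 0 0
0 1 -1
0 2 -2
0 3 -3

Derivation:
Walk ring at distance 5 from (-5, 3, 2):
Start at center + D4*5 = (-10, 3, 7)
  hex 0: (-10, 3, 7)
  hex 1: (-9, 2, 7)
  hex 2: (-8, 1, 7)
  hex 3: (-7, 0, 7)
  hex 4: (-6, -1, 7)
  hex 5: (-5, -2, 7)
  hex 6: (-4, -2, 6)
  hex 7: (-3, -2, 5)
  hex 8: (-2, -2, 4)
  hex 9: (-1, -2, 3)
  hex 10: (0, -2, 2)
  hex 11: (0, -1, 1)
  hex 12: (0, 0, 0)
  hex 13: (0, 1, -1)
  hex 14: (0, 2, -2)
  hex 15: (0, 3, -3)
  hex 16: (-1, 4, -3)
  hex 17: (-2, 5, -3)
  hex 18: (-3, 6, -3)
  hex 19: (-4, 7, -3)
  hex 20: (-5, 8, -3)
  hex 21: (-6, 8, -2)
  hex 22: (-7, 8, -1)
  hex 23: (-8, 8, 0)
  hex 24: (-9, 8, 1)
  hex 25: (-10, 8, 2)
  hex 26: (-10, 7, 3)
  hex 27: (-10, 6, 4)
  hex 28: (-10, 5, 5)
  hex 29: (-10, 4, 6)
Sorted: 30 hexes.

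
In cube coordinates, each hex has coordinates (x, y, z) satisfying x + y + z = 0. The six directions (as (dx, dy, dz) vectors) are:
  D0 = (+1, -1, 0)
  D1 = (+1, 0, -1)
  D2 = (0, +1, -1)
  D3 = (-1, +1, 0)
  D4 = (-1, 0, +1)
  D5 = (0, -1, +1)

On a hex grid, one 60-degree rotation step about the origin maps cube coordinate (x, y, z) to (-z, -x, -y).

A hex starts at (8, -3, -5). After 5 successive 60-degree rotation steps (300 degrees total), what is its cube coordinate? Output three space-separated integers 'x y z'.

Start: (8, -3, -5)
Step 1: (8, -3, -5) -> (-(-5), -(8), -(-3)) = (5, -8, 3)
Step 2: (5, -8, 3) -> (-(3), -(5), -(-8)) = (-3, -5, 8)
Step 3: (-3, -5, 8) -> (-(8), -(-3), -(-5)) = (-8, 3, 5)
Step 4: (-8, 3, 5) -> (-(5), -(-8), -(3)) = (-5, 8, -3)
Step 5: (-5, 8, -3) -> (-(-3), -(-5), -(8)) = (3, 5, -8)

Answer: 3 5 -8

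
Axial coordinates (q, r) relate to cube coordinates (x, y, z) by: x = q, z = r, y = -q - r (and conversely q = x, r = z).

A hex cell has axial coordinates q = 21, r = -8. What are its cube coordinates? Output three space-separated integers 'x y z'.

Answer: 21 -13 -8

Derivation:
x = q = 21
z = r = -8
y = -x - z = -(21) - (-8) = -13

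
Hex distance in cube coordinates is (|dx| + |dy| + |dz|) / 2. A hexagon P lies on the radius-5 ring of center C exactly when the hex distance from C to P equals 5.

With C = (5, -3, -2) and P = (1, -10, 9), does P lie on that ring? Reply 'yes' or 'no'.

Answer: no

Derivation:
|px - cx| = |1 - 5| = 4
|py - cy| = |-10 - (-3)| = 7
|pz - cz| = |9 - (-2)| = 11
distance = (4+7+11)/2 = 22/2 = 11
radius = 5; distance != radius -> no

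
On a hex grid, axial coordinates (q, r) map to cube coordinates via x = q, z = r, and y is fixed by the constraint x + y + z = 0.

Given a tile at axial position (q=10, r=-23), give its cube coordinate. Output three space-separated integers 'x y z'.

x = q = 10
z = r = -23
y = -x - z = -(10) - (-23) = 13

Answer: 10 13 -23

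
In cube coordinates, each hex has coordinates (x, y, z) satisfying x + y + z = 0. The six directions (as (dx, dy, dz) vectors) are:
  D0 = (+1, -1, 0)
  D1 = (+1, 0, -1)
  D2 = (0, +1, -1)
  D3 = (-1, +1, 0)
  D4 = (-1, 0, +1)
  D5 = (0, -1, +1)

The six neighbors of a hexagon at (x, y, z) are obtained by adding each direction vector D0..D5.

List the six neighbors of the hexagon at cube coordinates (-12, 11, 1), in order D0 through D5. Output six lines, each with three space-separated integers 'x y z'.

Answer: -11 10 1
-11 11 0
-12 12 0
-13 12 1
-13 11 2
-12 10 2

Derivation:
Center: (-12, 11, 1). Add each direction:
  D0: (-12, 11, 1) + (1, -1, 0) = (-11, 10, 1)
  D1: (-12, 11, 1) + (1, 0, -1) = (-11, 11, 0)
  D2: (-12, 11, 1) + (0, 1, -1) = (-12, 12, 0)
  D3: (-12, 11, 1) + (-1, 1, 0) = (-13, 12, 1)
  D4: (-12, 11, 1) + (-1, 0, 1) = (-13, 11, 2)
  D5: (-12, 11, 1) + (0, -1, 1) = (-12, 10, 2)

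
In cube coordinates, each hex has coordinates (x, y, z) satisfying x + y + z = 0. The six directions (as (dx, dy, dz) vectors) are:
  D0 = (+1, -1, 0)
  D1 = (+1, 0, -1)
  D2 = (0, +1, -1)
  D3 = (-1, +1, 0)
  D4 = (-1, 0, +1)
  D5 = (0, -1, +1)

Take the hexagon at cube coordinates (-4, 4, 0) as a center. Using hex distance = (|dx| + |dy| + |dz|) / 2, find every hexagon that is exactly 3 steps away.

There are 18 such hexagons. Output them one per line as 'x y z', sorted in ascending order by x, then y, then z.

Answer: -7 4 3
-7 5 2
-7 6 1
-7 7 0
-6 3 3
-6 7 -1
-5 2 3
-5 7 -2
-4 1 3
-4 7 -3
-3 1 2
-3 6 -3
-2 1 1
-2 5 -3
-1 1 0
-1 2 -1
-1 3 -2
-1 4 -3

Derivation:
Walk ring at distance 3 from (-4, 4, 0):
Start at center + D4*3 = (-7, 4, 3)
  hex 0: (-7, 4, 3)
  hex 1: (-6, 3, 3)
  hex 2: (-5, 2, 3)
  hex 3: (-4, 1, 3)
  hex 4: (-3, 1, 2)
  hex 5: (-2, 1, 1)
  hex 6: (-1, 1, 0)
  hex 7: (-1, 2, -1)
  hex 8: (-1, 3, -2)
  hex 9: (-1, 4, -3)
  hex 10: (-2, 5, -3)
  hex 11: (-3, 6, -3)
  hex 12: (-4, 7, -3)
  hex 13: (-5, 7, -2)
  hex 14: (-6, 7, -1)
  hex 15: (-7, 7, 0)
  hex 16: (-7, 6, 1)
  hex 17: (-7, 5, 2)
Sorted: 18 hexes.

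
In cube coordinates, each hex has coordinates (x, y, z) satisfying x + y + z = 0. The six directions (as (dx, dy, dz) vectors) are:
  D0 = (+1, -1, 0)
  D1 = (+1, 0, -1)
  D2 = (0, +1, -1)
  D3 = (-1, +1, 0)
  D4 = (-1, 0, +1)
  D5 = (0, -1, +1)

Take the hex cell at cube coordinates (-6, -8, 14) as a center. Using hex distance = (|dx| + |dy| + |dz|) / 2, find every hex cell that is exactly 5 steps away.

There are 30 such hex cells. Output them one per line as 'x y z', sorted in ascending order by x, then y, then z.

Walk ring at distance 5 from (-6, -8, 14):
Start at center + D4*5 = (-11, -8, 19)
  hex 0: (-11, -8, 19)
  hex 1: (-10, -9, 19)
  hex 2: (-9, -10, 19)
  hex 3: (-8, -11, 19)
  hex 4: (-7, -12, 19)
  hex 5: (-6, -13, 19)
  hex 6: (-5, -13, 18)
  hex 7: (-4, -13, 17)
  hex 8: (-3, -13, 16)
  hex 9: (-2, -13, 15)
  hex 10: (-1, -13, 14)
  hex 11: (-1, -12, 13)
  hex 12: (-1, -11, 12)
  hex 13: (-1, -10, 11)
  hex 14: (-1, -9, 10)
  hex 15: (-1, -8, 9)
  hex 16: (-2, -7, 9)
  hex 17: (-3, -6, 9)
  hex 18: (-4, -5, 9)
  hex 19: (-5, -4, 9)
  hex 20: (-6, -3, 9)
  hex 21: (-7, -3, 10)
  hex 22: (-8, -3, 11)
  hex 23: (-9, -3, 12)
  hex 24: (-10, -3, 13)
  hex 25: (-11, -3, 14)
  hex 26: (-11, -4, 15)
  hex 27: (-11, -5, 16)
  hex 28: (-11, -6, 17)
  hex 29: (-11, -7, 18)
Sorted: 30 hexes.

Answer: -11 -8 19
-11 -7 18
-11 -6 17
-11 -5 16
-11 -4 15
-11 -3 14
-10 -9 19
-10 -3 13
-9 -10 19
-9 -3 12
-8 -11 19
-8 -3 11
-7 -12 19
-7 -3 10
-6 -13 19
-6 -3 9
-5 -13 18
-5 -4 9
-4 -13 17
-4 -5 9
-3 -13 16
-3 -6 9
-2 -13 15
-2 -7 9
-1 -13 14
-1 -12 13
-1 -11 12
-1 -10 11
-1 -9 10
-1 -8 9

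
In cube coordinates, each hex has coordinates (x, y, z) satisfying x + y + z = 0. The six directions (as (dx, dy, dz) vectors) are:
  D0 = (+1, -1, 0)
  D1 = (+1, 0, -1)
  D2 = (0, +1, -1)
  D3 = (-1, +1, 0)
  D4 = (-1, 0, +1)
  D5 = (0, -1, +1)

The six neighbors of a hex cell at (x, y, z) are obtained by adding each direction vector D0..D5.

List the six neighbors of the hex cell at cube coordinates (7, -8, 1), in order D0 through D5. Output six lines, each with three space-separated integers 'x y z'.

Center: (7, -8, 1). Add each direction:
  D0: (7, -8, 1) + (1, -1, 0) = (8, -9, 1)
  D1: (7, -8, 1) + (1, 0, -1) = (8, -8, 0)
  D2: (7, -8, 1) + (0, 1, -1) = (7, -7, 0)
  D3: (7, -8, 1) + (-1, 1, 0) = (6, -7, 1)
  D4: (7, -8, 1) + (-1, 0, 1) = (6, -8, 2)
  D5: (7, -8, 1) + (0, -1, 1) = (7, -9, 2)

Answer: 8 -9 1
8 -8 0
7 -7 0
6 -7 1
6 -8 2
7 -9 2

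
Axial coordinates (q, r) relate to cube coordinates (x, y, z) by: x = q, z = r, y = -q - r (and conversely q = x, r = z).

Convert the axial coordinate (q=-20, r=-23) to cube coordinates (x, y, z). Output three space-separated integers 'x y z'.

Answer: -20 43 -23

Derivation:
x = q = -20
z = r = -23
y = -x - z = -(-20) - (-23) = 43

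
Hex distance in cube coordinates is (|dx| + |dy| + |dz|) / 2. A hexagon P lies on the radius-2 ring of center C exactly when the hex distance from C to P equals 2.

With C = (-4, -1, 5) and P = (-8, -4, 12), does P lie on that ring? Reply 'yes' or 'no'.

Answer: no

Derivation:
|px - cx| = |-8 - (-4)| = 4
|py - cy| = |-4 - (-1)| = 3
|pz - cz| = |12 - 5| = 7
distance = (4+3+7)/2 = 14/2 = 7
radius = 2; distance != radius -> no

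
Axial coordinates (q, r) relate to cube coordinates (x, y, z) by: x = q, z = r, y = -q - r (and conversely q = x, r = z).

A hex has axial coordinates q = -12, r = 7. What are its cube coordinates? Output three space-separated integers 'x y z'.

x = q = -12
z = r = 7
y = -x - z = -(-12) - (7) = 5

Answer: -12 5 7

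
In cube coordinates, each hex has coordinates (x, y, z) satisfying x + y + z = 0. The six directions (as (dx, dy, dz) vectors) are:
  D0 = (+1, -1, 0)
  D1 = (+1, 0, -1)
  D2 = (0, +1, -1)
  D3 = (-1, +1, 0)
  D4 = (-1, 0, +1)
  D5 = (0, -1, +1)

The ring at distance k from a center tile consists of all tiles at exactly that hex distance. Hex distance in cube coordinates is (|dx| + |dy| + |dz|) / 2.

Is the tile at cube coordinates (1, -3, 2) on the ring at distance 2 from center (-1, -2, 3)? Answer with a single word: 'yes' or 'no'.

Answer: yes

Derivation:
|px - cx| = |1 - (-1)| = 2
|py - cy| = |-3 - (-2)| = 1
|pz - cz| = |2 - 3| = 1
distance = (2+1+1)/2 = 4/2 = 2
radius = 2; distance == radius -> yes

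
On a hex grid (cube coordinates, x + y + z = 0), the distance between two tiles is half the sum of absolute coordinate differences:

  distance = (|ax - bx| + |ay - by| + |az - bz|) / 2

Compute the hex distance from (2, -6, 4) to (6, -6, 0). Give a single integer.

Answer: 4

Derivation:
|ax - bx| = |2 - 6| = 4
|ay - by| = |-6 - (-6)| = 0
|az - bz| = |4 - 0| = 4
distance = (4 + 0 + 4) / 2 = 8 / 2 = 4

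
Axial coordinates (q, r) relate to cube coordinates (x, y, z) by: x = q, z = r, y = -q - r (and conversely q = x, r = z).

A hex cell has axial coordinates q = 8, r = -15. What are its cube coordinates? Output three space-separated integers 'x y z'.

x = q = 8
z = r = -15
y = -x - z = -(8) - (-15) = 7

Answer: 8 7 -15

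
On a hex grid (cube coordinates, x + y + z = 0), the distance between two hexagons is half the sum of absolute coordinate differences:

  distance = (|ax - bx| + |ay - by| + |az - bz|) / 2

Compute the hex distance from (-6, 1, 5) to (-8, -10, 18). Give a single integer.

Answer: 13

Derivation:
|ax - bx| = |-6 - (-8)| = 2
|ay - by| = |1 - (-10)| = 11
|az - bz| = |5 - 18| = 13
distance = (2 + 11 + 13) / 2 = 26 / 2 = 13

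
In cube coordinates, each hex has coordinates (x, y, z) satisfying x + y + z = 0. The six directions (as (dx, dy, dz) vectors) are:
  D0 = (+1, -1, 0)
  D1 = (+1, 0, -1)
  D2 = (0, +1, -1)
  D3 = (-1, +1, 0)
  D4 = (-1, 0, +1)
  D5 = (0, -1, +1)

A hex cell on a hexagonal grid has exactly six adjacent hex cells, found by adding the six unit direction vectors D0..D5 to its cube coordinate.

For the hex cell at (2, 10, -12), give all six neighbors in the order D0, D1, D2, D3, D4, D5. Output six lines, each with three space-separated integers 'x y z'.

Center: (2, 10, -12). Add each direction:
  D0: (2, 10, -12) + (1, -1, 0) = (3, 9, -12)
  D1: (2, 10, -12) + (1, 0, -1) = (3, 10, -13)
  D2: (2, 10, -12) + (0, 1, -1) = (2, 11, -13)
  D3: (2, 10, -12) + (-1, 1, 0) = (1, 11, -12)
  D4: (2, 10, -12) + (-1, 0, 1) = (1, 10, -11)
  D5: (2, 10, -12) + (0, -1, 1) = (2, 9, -11)

Answer: 3 9 -12
3 10 -13
2 11 -13
1 11 -12
1 10 -11
2 9 -11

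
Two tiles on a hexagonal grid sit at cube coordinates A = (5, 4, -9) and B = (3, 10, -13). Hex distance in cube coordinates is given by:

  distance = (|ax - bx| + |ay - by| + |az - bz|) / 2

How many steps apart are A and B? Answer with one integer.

|ax - bx| = |5 - 3| = 2
|ay - by| = |4 - 10| = 6
|az - bz| = |-9 - (-13)| = 4
distance = (2 + 6 + 4) / 2 = 12 / 2 = 6

Answer: 6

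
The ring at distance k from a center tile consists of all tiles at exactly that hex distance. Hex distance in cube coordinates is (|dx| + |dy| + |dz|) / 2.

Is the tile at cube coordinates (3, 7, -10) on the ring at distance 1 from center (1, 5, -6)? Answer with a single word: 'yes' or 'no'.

Answer: no

Derivation:
|px - cx| = |3 - 1| = 2
|py - cy| = |7 - 5| = 2
|pz - cz| = |-10 - (-6)| = 4
distance = (2+2+4)/2 = 8/2 = 4
radius = 1; distance != radius -> no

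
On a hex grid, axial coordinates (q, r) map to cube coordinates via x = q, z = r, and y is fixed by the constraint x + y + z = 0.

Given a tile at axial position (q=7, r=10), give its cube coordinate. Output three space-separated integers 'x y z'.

x = q = 7
z = r = 10
y = -x - z = -(7) - (10) = -17

Answer: 7 -17 10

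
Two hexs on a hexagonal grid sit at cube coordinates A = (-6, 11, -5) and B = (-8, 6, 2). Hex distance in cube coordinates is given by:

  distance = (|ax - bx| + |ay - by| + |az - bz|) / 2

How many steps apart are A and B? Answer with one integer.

|ax - bx| = |-6 - (-8)| = 2
|ay - by| = |11 - 6| = 5
|az - bz| = |-5 - 2| = 7
distance = (2 + 5 + 7) / 2 = 14 / 2 = 7

Answer: 7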